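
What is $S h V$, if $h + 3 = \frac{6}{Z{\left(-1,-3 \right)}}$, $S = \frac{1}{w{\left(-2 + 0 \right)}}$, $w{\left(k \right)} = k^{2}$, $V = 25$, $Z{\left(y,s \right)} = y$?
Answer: $- \frac{225}{4} \approx -56.25$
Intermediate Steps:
$S = \frac{1}{4}$ ($S = \frac{1}{\left(-2 + 0\right)^{2}} = \frac{1}{\left(-2\right)^{2}} = \frac{1}{4} \approx 0.25$)
$h = -9$ ($h = -3 + \frac{6}{-1} = -3 + 6 \left(-1\right) = -3 - 6 = -9$)
$S h V = \frac{1}{4} \left(-9\right) 25 = \left(- \frac{9}{4}\right) 25 = - \frac{225}{4}$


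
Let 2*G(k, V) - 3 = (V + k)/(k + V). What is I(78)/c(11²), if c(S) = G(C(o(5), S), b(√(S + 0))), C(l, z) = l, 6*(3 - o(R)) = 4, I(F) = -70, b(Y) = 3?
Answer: -35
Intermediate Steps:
o(R) = 7/3 (o(R) = 3 - ⅙*4 = 3 - ⅔ = 7/3)
G(k, V) = 2 (G(k, V) = 3/2 + ((V + k)/(k + V))/2 = 3/2 + ((V + k)/(V + k))/2 = 3/2 + (½)*1 = 3/2 + ½ = 2)
c(S) = 2
I(78)/c(11²) = -70/2 = -70*½ = -35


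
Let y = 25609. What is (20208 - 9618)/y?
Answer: 10590/25609 ≈ 0.41353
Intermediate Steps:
(20208 - 9618)/y = (20208 - 9618)/25609 = 10590*(1/25609) = 10590/25609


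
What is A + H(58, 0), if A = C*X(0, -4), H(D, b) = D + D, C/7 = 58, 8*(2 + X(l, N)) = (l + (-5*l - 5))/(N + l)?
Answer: -10121/16 ≈ -632.56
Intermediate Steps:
X(l, N) = -2 + (-5 - 4*l)/(8*(N + l)) (X(l, N) = -2 + ((l + (-5*l - 5))/(N + l))/8 = -2 + ((l + (-5 - 5*l))/(N + l))/8 = -2 + ((-5 - 4*l)/(N + l))/8 = -2 + (-5 - 4*l)/(8*(N + l)))
C = 406 (C = 7*58 = 406)
H(D, b) = 2*D
A = -11977/16 (A = 406*((-5 - 20*0 - 16*(-4))/(8*(-4 + 0))) = 406*((⅛)*(-5 + 0 + 64)/(-4)) = 406*((⅛)*(-¼)*59) = 406*(-59/32) = -11977/16 ≈ -748.56)
A + H(58, 0) = -11977/16 + 2*58 = -11977/16 + 116 = -10121/16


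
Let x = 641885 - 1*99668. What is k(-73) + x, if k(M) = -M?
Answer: 542290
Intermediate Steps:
x = 542217 (x = 641885 - 99668 = 542217)
k(-73) + x = -1*(-73) + 542217 = 73 + 542217 = 542290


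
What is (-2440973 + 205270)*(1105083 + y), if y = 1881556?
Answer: -6677237772217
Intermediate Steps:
(-2440973 + 205270)*(1105083 + y) = (-2440973 + 205270)*(1105083 + 1881556) = -2235703*2986639 = -6677237772217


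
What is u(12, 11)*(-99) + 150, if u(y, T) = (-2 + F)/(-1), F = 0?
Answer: -48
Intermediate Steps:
u(y, T) = 2 (u(y, T) = (-2 + 0)/(-1) = -1*(-2) = 2)
u(12, 11)*(-99) + 150 = 2*(-99) + 150 = -198 + 150 = -48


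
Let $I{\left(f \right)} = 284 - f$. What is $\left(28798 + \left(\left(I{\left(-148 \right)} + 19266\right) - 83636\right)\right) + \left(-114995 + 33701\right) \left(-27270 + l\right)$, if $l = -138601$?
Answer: $13484281934$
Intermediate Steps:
$\left(28798 + \left(\left(I{\left(-148 \right)} + 19266\right) - 83636\right)\right) + \left(-114995 + 33701\right) \left(-27270 + l\right) = \left(28798 + \left(\left(\left(284 - -148\right) + 19266\right) - 83636\right)\right) + \left(-114995 + 33701\right) \left(-27270 - 138601\right) = \left(28798 + \left(\left(\left(284 + 148\right) + 19266\right) - 83636\right)\right) - -13484317074 = \left(28798 + \left(\left(432 + 19266\right) - 83636\right)\right) + 13484317074 = \left(28798 + \left(19698 - 83636\right)\right) + 13484317074 = \left(28798 - 63938\right) + 13484317074 = -35140 + 13484317074 = 13484281934$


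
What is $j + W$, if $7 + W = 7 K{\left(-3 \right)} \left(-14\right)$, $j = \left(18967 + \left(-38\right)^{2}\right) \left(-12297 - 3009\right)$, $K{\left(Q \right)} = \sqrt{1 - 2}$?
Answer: $-312410773 - 98 i \approx -3.1241 \cdot 10^{8} - 98.0 i$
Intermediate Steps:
$K{\left(Q \right)} = i$ ($K{\left(Q \right)} = \sqrt{-1} = i$)
$j = -312410766$ ($j = \left(18967 + 1444\right) \left(-15306\right) = 20411 \left(-15306\right) = -312410766$)
$W = -7 - 98 i$ ($W = -7 + 7 i \left(-14\right) = -7 - 98 i \approx -7.0 - 98.0 i$)
$j + W = -312410766 - \left(7 + 98 i\right) = -312410773 - 98 i$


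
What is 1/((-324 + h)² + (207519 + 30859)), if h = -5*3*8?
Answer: 1/435514 ≈ 2.2961e-6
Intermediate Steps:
h = -120 (h = -15*8 = -120)
1/((-324 + h)² + (207519 + 30859)) = 1/((-324 - 120)² + (207519 + 30859)) = 1/((-444)² + 238378) = 1/(197136 + 238378) = 1/435514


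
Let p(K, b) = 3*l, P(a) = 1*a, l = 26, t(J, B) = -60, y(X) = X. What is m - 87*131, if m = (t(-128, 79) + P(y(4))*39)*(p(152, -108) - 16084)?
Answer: -1547973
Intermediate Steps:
P(a) = a
p(K, b) = 78 (p(K, b) = 3*26 = 78)
m = -1536576 (m = (-60 + 4*39)*(78 - 16084) = (-60 + 156)*(-16006) = 96*(-16006) = -1536576)
m - 87*131 = -1536576 - 87*131 = -1536576 - 11397 = -1547973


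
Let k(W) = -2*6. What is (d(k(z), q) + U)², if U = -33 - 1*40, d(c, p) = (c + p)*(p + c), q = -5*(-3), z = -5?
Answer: 4096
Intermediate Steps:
k(W) = -12
q = 15
d(c, p) = (c + p)² (d(c, p) = (c + p)*(c + p) = (c + p)²)
U = -73 (U = -33 - 40 = -73)
(d(k(z), q) + U)² = ((-12 + 15)² - 73)² = (3² - 73)² = (9 - 73)² = (-64)² = 4096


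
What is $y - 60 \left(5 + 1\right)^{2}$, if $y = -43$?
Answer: $-2203$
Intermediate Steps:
$y - 60 \left(5 + 1\right)^{2} = -43 - 60 \left(5 + 1\right)^{2} = -43 - 60 \cdot 6^{2} = -43 - 2160 = -2203$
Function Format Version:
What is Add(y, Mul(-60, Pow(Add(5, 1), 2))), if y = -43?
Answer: -2203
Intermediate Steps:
Add(y, Mul(-60, Pow(Add(5, 1), 2))) = Add(-43, Mul(-60, Pow(Add(5, 1), 2))) = Add(-43, Mul(-60, Pow(6, 2))) = Add(-43, Mul(-60, 36)) = Add(-43, -2160) = -2203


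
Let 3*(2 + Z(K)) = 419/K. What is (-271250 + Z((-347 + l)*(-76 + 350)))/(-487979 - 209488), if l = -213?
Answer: 124862721059/321058009440 ≈ 0.38891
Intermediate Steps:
Z(K) = -2 + 419/(3*K) (Z(K) = -2 + (419/K)/3 = -2 + 419/(3*K))
(-271250 + Z((-347 + l)*(-76 + 350)))/(-487979 - 209488) = (-271250 + (-2 + 419/(3*(((-347 - 213)*(-76 + 350))))))/(-487979 - 209488) = (-271250 + (-2 + 419/(3*((-560*274)))))/(-697467) = (-271250 + (-2 + (419/3)/(-153440)))*(-1/697467) = (-271250 + (-2 + (419/3)*(-1/153440)))*(-1/697467) = (-271250 + (-2 - 419/460320))*(-1/697467) = (-271250 - 921059/460320)*(-1/697467) = -124862721059/460320*(-1/697467) = 124862721059/321058009440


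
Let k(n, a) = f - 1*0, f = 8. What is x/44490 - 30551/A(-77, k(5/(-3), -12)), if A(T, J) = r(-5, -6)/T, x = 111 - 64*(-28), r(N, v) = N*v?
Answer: 1744325572/22245 ≈ 78414.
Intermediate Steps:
k(n, a) = 8 (k(n, a) = 8 - 1*0 = 8 + 0 = 8)
x = 1903 (x = 111 + 1792 = 1903)
A(T, J) = 30/T (A(T, J) = (-5*(-6))/T = 30/T)
x/44490 - 30551/A(-77, k(5/(-3), -12)) = 1903/44490 - 30551/(30/(-77)) = 1903*(1/44490) - 30551/(30*(-1/77)) = 1903/44490 - 30551/(-30/77) = 1903/44490 - 30551*(-77/30) = 1903/44490 + 2352427/30 = 1744325572/22245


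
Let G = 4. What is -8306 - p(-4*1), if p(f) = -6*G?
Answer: -8282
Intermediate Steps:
p(f) = -24 (p(f) = -6*4 = -24)
-8306 - p(-4*1) = -8306 - 1*(-24) = -8306 + 24 = -8282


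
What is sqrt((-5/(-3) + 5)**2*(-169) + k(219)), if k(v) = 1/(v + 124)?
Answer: I*sqrt(162307537)/147 ≈ 86.667*I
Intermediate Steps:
k(v) = 1/(124 + v)
sqrt((-5/(-3) + 5)**2*(-169) + k(219)) = sqrt((-5/(-3) + 5)**2*(-169) + 1/(124 + 219)) = sqrt((-5*(-1/3) + 5)**2*(-169) + 1/343) = sqrt((5/3 + 5)**2*(-169) + 1/343) = sqrt((20/3)**2*(-169) + 1/343) = sqrt((400/9)*(-169) + 1/343) = sqrt(-67600/9 + 1/343) = sqrt(-23186791/3087) = I*sqrt(162307537)/147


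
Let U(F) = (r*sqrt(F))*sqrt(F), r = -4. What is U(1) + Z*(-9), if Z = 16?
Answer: -148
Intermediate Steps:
U(F) = -4*F (U(F) = (-4*sqrt(F))*sqrt(F) = -4*F)
U(1) + Z*(-9) = -4*1 + 16*(-9) = -4 - 144 = -148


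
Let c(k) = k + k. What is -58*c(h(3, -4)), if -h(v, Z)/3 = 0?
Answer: 0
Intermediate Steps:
h(v, Z) = 0 (h(v, Z) = -3*0 = 0)
c(k) = 2*k
-58*c(h(3, -4)) = -116*0 = -58*0 = 0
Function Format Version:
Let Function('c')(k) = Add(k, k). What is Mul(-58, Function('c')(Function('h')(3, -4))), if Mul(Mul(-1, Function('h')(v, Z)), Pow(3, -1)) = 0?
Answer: 0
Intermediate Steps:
Function('h')(v, Z) = 0 (Function('h')(v, Z) = Mul(-3, 0) = 0)
Function('c')(k) = Mul(2, k)
Mul(-58, Function('c')(Function('h')(3, -4))) = Mul(-58, Mul(2, 0)) = Mul(-58, 0) = 0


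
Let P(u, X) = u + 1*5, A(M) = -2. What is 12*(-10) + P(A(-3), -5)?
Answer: -117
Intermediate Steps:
P(u, X) = 5 + u (P(u, X) = u + 5 = 5 + u)
12*(-10) + P(A(-3), -5) = 12*(-10) + (5 - 2) = -120 + 3 = -117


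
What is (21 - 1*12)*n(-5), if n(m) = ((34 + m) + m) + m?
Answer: 171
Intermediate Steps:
n(m) = 34 + 3*m (n(m) = (34 + 2*m) + m = 34 + 3*m)
(21 - 1*12)*n(-5) = (21 - 1*12)*(34 + 3*(-5)) = (21 - 12)*(34 - 15) = 9*19 = 171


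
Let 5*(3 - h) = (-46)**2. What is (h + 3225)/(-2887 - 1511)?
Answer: -7012/10995 ≈ -0.63774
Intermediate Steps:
h = -2101/5 (h = 3 - 1/5*(-46)**2 = 3 - 1/5*2116 = 3 - 2116/5 = -2101/5 ≈ -420.20)
(h + 3225)/(-2887 - 1511) = (-2101/5 + 3225)/(-2887 - 1511) = (14024/5)/(-4398) = (14024/5)*(-1/4398) = -7012/10995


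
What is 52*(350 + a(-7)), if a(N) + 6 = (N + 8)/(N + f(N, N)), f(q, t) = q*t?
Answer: 375674/21 ≈ 17889.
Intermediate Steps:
a(N) = -6 + (8 + N)/(N + N²) (a(N) = -6 + (N + 8)/(N + N*N) = -6 + (8 + N)/(N + N²))
52*(350 + a(-7)) = 52*(350 + (8 - 6*(-7)² - 5*(-7))/((-7)*(1 - 7))) = 52*(350 - ⅐*(8 - 6*49 + 35)/(-6)) = 52*(350 - ⅐*(-⅙)*(8 - 294 + 35)) = 52*(350 - ⅐*(-⅙)*(-251)) = 52*(350 - 251/42) = 52*(14449/42) = 375674/21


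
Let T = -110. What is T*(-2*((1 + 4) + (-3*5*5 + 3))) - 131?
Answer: -14871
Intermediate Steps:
T*(-2*((1 + 4) + (-3*5*5 + 3))) - 131 = -(-220)*((1 + 4) + (-3*5*5 + 3)) - 131 = -(-220)*(5 + (-15*5 + 3)) - 131 = -(-220)*(5 + (-75 + 3)) - 131 = -(-220)*(5 - 72) - 131 = -(-220)*(-67) - 131 = -110*134 - 131 = -14740 - 131 = -14871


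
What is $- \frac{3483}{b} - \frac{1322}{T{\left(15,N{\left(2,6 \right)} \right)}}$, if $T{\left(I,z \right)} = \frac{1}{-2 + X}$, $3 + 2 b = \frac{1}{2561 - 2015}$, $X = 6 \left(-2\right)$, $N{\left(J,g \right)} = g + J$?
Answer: $\frac{34101032}{1637} \approx 20831.0$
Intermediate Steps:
$N{\left(J,g \right)} = J + g$
$X = -12$
$b = - \frac{1637}{1092}$ ($b = - \frac{3}{2} + \frac{1}{2 \left(2561 - 2015\right)} = - \frac{3}{2} + \frac{1}{2 \cdot 546} = - \frac{3}{2} + \frac{1}{2} \cdot \frac{1}{546} = - \frac{3}{2} + \frac{1}{1092} = - \frac{1637}{1092} \approx -1.4991$)
$T{\left(I,z \right)} = - \frac{1}{14}$ ($T{\left(I,z \right)} = \frac{1}{-2 - 12} = \frac{1}{-14} = - \frac{1}{14}$)
$- \frac{3483}{b} - \frac{1322}{T{\left(15,N{\left(2,6 \right)} \right)}} = - \frac{3483}{- \frac{1637}{1092}} - \frac{1322}{- \frac{1}{14}} = \left(-3483\right) \left(- \frac{1092}{1637}\right) - -18508 = \frac{3803436}{1637} + 18508 = \frac{34101032}{1637}$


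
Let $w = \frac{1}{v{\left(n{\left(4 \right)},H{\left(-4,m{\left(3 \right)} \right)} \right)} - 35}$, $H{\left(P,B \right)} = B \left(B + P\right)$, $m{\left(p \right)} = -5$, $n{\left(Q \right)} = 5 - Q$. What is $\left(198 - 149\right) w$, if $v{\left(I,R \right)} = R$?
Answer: $\frac{49}{10} \approx 4.9$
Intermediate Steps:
$w = \frac{1}{10}$ ($w = \frac{1}{- 5 \left(-5 - 4\right) - 35} = \frac{1}{\left(-5\right) \left(-9\right) - 35} = \frac{1}{45 - 35} = \frac{1}{10} \approx 0.1$)
$\left(198 - 149\right) w = \left(198 - 149\right) \frac{1}{10} = 49 \cdot \frac{1}{10} = \frac{49}{10}$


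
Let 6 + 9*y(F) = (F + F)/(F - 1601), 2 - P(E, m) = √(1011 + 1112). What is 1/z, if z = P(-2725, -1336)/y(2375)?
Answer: -106/7380477 - 53*√2123/7380477 ≈ -0.00034524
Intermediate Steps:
P(E, m) = 2 - √2123 (P(E, m) = 2 - √(1011 + 1112) = 2 - √2123)
y(F) = -⅔ + 2*F/(9*(-1601 + F)) (y(F) = -⅔ + ((F + F)/(F - 1601))/9 = -⅔ + ((2*F)/(-1601 + F))/9 = -⅔ + (2*F/(-1601 + F))/9 = -⅔ + 2*F/(9*(-1601 + F)))
z = 6966/53 - 3483*√2123/53 (z = (2 - √2123)/((2*(4803 - 2*2375)/(9*(-1601 + 2375)))) = (2 - √2123)/(((2/9)*(4803 - 4750)/774)) = (2 - √2123)/(((2/9)*(1/774)*53)) = (2 - √2123)/(53/3483) = (2 - √2123)*(3483/53) = 6966/53 - 3483*√2123/53 ≈ -2896.5)
1/z = 1/(6966/53 - 3483*√2123/53)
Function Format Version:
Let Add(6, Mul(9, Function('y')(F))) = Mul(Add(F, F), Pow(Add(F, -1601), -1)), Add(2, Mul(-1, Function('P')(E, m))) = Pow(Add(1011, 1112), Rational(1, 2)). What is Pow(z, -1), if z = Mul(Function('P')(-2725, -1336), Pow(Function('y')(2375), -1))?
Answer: Add(Rational(-106, 7380477), Mul(Rational(-53, 7380477), Pow(2123, Rational(1, 2)))) ≈ -0.00034524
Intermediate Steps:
Function('P')(E, m) = Add(2, Mul(-1, Pow(2123, Rational(1, 2)))) (Function('P')(E, m) = Add(2, Mul(-1, Pow(Add(1011, 1112), Rational(1, 2)))) = Add(2, Mul(-1, Pow(2123, Rational(1, 2)))))
Function('y')(F) = Add(Rational(-2, 3), Mul(Rational(2, 9), F, Pow(Add(-1601, F), -1))) (Function('y')(F) = Add(Rational(-2, 3), Mul(Rational(1, 9), Mul(Add(F, F), Pow(Add(F, -1601), -1)))) = Add(Rational(-2, 3), Mul(Rational(1, 9), Mul(Mul(2, F), Pow(Add(-1601, F), -1)))) = Add(Rational(-2, 3), Mul(Rational(1, 9), Mul(2, F, Pow(Add(-1601, F), -1)))) = Add(Rational(-2, 3), Mul(Rational(2, 9), F, Pow(Add(-1601, F), -1))))
z = Add(Rational(6966, 53), Mul(Rational(-3483, 53), Pow(2123, Rational(1, 2)))) (z = Mul(Add(2, Mul(-1, Pow(2123, Rational(1, 2)))), Pow(Mul(Rational(2, 9), Pow(Add(-1601, 2375), -1), Add(4803, Mul(-2, 2375))), -1)) = Mul(Add(2, Mul(-1, Pow(2123, Rational(1, 2)))), Pow(Mul(Rational(2, 9), Pow(774, -1), Add(4803, -4750)), -1)) = Mul(Add(2, Mul(-1, Pow(2123, Rational(1, 2)))), Pow(Mul(Rational(2, 9), Rational(1, 774), 53), -1)) = Mul(Add(2, Mul(-1, Pow(2123, Rational(1, 2)))), Pow(Rational(53, 3483), -1)) = Mul(Add(2, Mul(-1, Pow(2123, Rational(1, 2)))), Rational(3483, 53)) = Add(Rational(6966, 53), Mul(Rational(-3483, 53), Pow(2123, Rational(1, 2)))) ≈ -2896.5)
Pow(z, -1) = Pow(Add(Rational(6966, 53), Mul(Rational(-3483, 53), Pow(2123, Rational(1, 2)))), -1)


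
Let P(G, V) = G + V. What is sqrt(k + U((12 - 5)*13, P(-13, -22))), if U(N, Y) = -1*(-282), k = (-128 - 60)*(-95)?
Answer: sqrt(18142) ≈ 134.69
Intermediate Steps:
k = 17860 (k = -188*(-95) = 17860)
U(N, Y) = 282
sqrt(k + U((12 - 5)*13, P(-13, -22))) = sqrt(17860 + 282) = sqrt(18142)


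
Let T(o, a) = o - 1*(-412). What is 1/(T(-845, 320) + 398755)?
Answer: 1/398322 ≈ 2.5105e-6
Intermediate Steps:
T(o, a) = 412 + o (T(o, a) = o + 412 = 412 + o)
1/(T(-845, 320) + 398755) = 1/((412 - 845) + 398755) = 1/(-433 + 398755) = 1/398322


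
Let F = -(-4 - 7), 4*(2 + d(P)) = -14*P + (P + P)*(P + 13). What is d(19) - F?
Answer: 449/2 ≈ 224.50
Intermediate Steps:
d(P) = -2 - 7*P/2 + P*(13 + P)/2 (d(P) = -2 + (-14*P + (P + P)*(P + 13))/4 = -2 + (-14*P + (2*P)*(13 + P))/4 = -2 + (-14*P + 2*P*(13 + P))/4 = -2 + (-7*P/2 + P*(13 + P)/2) = -2 - 7*P/2 + P*(13 + P)/2)
F = 11 (F = -1*(-11) = 11)
d(19) - F = (-2 + (½)*19² + 3*19) - 1*11 = (-2 + (½)*361 + 57) - 11 = (-2 + 361/2 + 57) - 11 = 471/2 - 11 = 449/2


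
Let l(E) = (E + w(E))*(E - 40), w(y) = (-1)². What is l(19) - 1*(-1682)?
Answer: 1262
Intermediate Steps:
w(y) = 1
l(E) = (1 + E)*(-40 + E) (l(E) = (E + 1)*(E - 40) = (1 + E)*(-40 + E))
l(19) - 1*(-1682) = (-40 + 19² - 39*19) - 1*(-1682) = (-40 + 361 - 741) + 1682 = -420 + 1682 = 1262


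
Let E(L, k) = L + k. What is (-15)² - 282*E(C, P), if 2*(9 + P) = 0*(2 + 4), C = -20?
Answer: 8403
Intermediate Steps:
P = -9 (P = -9 + (0*(2 + 4))/2 = -9 + (0*6)/2 = -9 + (½)*0 = -9 + 0 = -9)
(-15)² - 282*E(C, P) = (-15)² - 282*(-20 - 9) = 225 - 282*(-29) = 225 + 8178 = 8403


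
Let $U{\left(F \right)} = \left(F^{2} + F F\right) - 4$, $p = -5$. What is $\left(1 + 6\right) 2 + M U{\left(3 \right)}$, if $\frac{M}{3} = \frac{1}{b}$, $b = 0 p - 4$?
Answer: $\frac{7}{2} \approx 3.5$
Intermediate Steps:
$U{\left(F \right)} = -4 + 2 F^{2}$ ($U{\left(F \right)} = \left(F^{2} + F^{2}\right) - 4 = 2 F^{2} - 4 = -4 + 2 F^{2}$)
$b = -4$ ($b = 0 \left(-5\right) - 4 = 0 - 4 = -4$)
$M = - \frac{3}{4}$ ($M = \frac{3}{-4} = 3 \left(- \frac{1}{4}\right) = - \frac{3}{4} \approx -0.75$)
$\left(1 + 6\right) 2 + M U{\left(3 \right)} = \left(1 + 6\right) 2 - \frac{3 \left(-4 + 2 \cdot 3^{2}\right)}{4} = 7 \cdot 2 - \frac{3 \left(-4 + 2 \cdot 9\right)}{4} = 14 - \frac{3 \left(-4 + 18\right)}{4} = 14 - \frac{21}{2} = \frac{7}{2}$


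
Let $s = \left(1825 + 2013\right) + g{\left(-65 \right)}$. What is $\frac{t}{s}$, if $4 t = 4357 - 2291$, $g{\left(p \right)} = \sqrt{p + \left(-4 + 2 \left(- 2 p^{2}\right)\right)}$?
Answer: $\frac{1982327}{14747213} - \frac{1033 i \sqrt{16969}}{29494426} \approx 0.13442 - 0.0045623 i$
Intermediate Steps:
$g{\left(p \right)} = \sqrt{-4 + p - 4 p^{2}}$ ($g{\left(p \right)} = \sqrt{p - \left(4 + 4 p^{2}\right)} = \sqrt{-4 + p - 4 p^{2}}$)
$t = \frac{1033}{2}$ ($t = \frac{4357 - 2291}{4} = \frac{1}{4} \cdot 2066 = \frac{1033}{2} \approx 516.5$)
$s = 3838 + i \sqrt{16969}$ ($s = \left(1825 + 2013\right) + \sqrt{-4 - 65 - 4 \left(-65\right)^{2}} = 3838 + \sqrt{-4 - 65 - 16900} = 3838 + \sqrt{-16969} = 3838 + i \sqrt{16969} \approx 3838.0 + 130.27 i$)
$\frac{t}{s} = \frac{1033}{2 \left(3838 + i \sqrt{16969}\right)}$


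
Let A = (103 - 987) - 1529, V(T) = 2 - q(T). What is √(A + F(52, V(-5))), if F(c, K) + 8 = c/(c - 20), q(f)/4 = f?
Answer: 7*I*√790/4 ≈ 49.187*I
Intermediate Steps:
q(f) = 4*f
V(T) = 2 - 4*T
F(c, K) = -8 + c/(-20 + c) (F(c, K) = -8 + c/(c - 20) = -8 + c/(-20 + c))
A = -2413 (A = -884 - 1529 = -2413)
√(A + F(52, V(-5))) = √(-2413 + (160 - 7*52)/(-20 + 52)) = √(-2413 + (160 - 364)/32) = √(-2413 + (1/32)*(-204)) = √(-2413 - 51/8) = √(-19355/8) = 7*I*√790/4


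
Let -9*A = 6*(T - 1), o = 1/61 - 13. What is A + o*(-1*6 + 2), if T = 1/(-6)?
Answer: 28939/549 ≈ 52.712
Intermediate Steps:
o = -792/61 (o = 1/61 - 13 = -792/61 ≈ -12.984)
T = -1/6 ≈ -0.16667
A = 7/9 (A = -2*(-1/6 - 1)/3 = -2*(-7)/(3*6) = -1/9*(-7) = 7/9 ≈ 0.77778)
A + o*(-1*6 + 2) = 7/9 - 792*(-1*6 + 2)/61 = 7/9 - 792*(-6 + 2)/61 = 7/9 - 792/61*(-4) = 7/9 + 3168/61 = 28939/549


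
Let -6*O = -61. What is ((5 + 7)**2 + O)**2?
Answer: 855625/36 ≈ 23767.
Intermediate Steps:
O = 61/6 (O = -1/6*(-61) = 61/6 ≈ 10.167)
((5 + 7)**2 + O)**2 = ((5 + 7)**2 + 61/6)**2 = (12**2 + 61/6)**2 = (144 + 61/6)**2 = (925/6)**2 = 855625/36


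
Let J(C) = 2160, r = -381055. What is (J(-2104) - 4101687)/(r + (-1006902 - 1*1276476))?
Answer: 141363/91877 ≈ 1.5386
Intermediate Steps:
(J(-2104) - 4101687)/(r + (-1006902 - 1*1276476)) = (2160 - 4101687)/(-381055 + (-1006902 - 1*1276476)) = -4099527/(-381055 + (-1006902 - 1276476)) = -4099527/(-381055 - 2283378) = -4099527/(-2664433) = -4099527*(-1/2664433) = 141363/91877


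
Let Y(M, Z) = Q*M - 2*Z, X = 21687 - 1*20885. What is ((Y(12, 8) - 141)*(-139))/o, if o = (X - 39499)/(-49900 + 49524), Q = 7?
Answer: 3815272/38697 ≈ 98.594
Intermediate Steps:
X = 802 (X = 21687 - 20885 = 802)
Y(M, Z) = -2*Z + 7*M (Y(M, Z) = 7*M - 2*Z = -2*Z + 7*M)
o = 38697/376 (o = (802 - 39499)/(-49900 + 49524) = -38697/(-376) = -38697*(-1/376) = 38697/376 ≈ 102.92)
((Y(12, 8) - 141)*(-139))/o = (((-2*8 + 7*12) - 141)*(-139))/(38697/376) = (((-16 + 84) - 141)*(-139))*(376/38697) = ((68 - 141)*(-139))*(376/38697) = -73*(-139)*(376/38697) = 10147*(376/38697) = 3815272/38697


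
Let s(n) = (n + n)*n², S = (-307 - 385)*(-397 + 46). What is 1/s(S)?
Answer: 1/28659567251592576 ≈ 3.4892e-17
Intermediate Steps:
S = 242892 (S = -692*(-351) = 242892)
s(n) = 2*n³ (s(n) = (2*n)*n² = 2*n³)
1/s(S) = 1/(2*242892³) = 1/(2*14329783625796288) = 1/28659567251592576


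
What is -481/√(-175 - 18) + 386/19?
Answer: 386/19 + 481*I*√193/193 ≈ 20.316 + 34.623*I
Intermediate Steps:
-481/√(-175 - 18) + 386/19 = -481*(-I*√193/193) + 386*(1/19) = -481*(-I*√193/193) + 386/19 = -(-481)*I*√193/193 + 386/19 = 481*I*√193/193 + 386/19 = 386/19 + 481*I*√193/193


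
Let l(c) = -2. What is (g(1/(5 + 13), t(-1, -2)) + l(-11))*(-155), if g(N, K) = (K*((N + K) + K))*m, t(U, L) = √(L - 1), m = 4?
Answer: 4030 - 310*I*√3/9 ≈ 4030.0 - 59.66*I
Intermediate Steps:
t(U, L) = √(-1 + L)
g(N, K) = 4*K*(N + 2*K) (g(N, K) = (K*((N + K) + K))*4 = (K*((K + N) + K))*4 = (K*(N + 2*K))*4 = 4*K*(N + 2*K))
(g(1/(5 + 13), t(-1, -2)) + l(-11))*(-155) = (4*√(-1 - 2)*(1/(5 + 13) + 2*√(-1 - 2)) - 2)*(-155) = (4*√(-3)*(1/18 + 2*√(-3)) - 2)*(-155) = (4*(I*√3)*(1/18 + 2*(I*√3)) - 2)*(-155) = (4*(I*√3)*(1/18 + 2*I*√3) - 2)*(-155) = (4*I*√3*(1/18 + 2*I*√3) - 2)*(-155) = (-2 + 4*I*√3*(1/18 + 2*I*√3))*(-155) = 310 - 620*I*√3*(1/18 + 2*I*√3)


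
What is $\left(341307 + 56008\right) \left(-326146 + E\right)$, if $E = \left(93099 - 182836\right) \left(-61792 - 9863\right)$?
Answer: $2554647480088535$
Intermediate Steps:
$E = 6430104735$ ($E = \left(-89737\right) \left(-71655\right) = 6430104735$)
$\left(341307 + 56008\right) \left(-326146 + E\right) = \left(341307 + 56008\right) \left(-326146 + 6430104735\right) = 397315 \cdot 6429778589 = 2554647480088535$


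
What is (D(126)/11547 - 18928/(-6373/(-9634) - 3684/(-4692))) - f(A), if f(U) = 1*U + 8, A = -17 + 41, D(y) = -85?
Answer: -825312508174013/62925157107 ≈ -13116.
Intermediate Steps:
A = 24
f(U) = 8 + U (f(U) = U + 8 = 8 + U)
(D(126)/11547 - 18928/(-6373/(-9634) - 3684/(-4692))) - f(A) = (-85/11547 - 18928/(-6373/(-9634) - 3684/(-4692))) - (8 + 24) = (-85*1/11547 - 18928/(-6373*(-1/9634) - 3684*(-1/4692))) - 1*32 = (-85/11547 - 18928/(6373/9634 + 307/391)) - 32 = (-85/11547 - 18928/5449481/3766894) - 32 = (-85/11547 - 18928*3766894/5449481) - 32 = (-85/11547 - 71299769632/5449481) - 32 = -823298903146589/62925157107 - 32 = -825312508174013/62925157107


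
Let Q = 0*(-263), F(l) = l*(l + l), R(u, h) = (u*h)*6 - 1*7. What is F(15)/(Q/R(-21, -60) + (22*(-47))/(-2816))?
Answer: 57600/47 ≈ 1225.5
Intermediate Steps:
R(u, h) = -7 + 6*h*u (R(u, h) = (h*u)*6 - 7 = 6*h*u - 7 = -7 + 6*h*u)
F(l) = 2*l**2 (F(l) = l*(2*l) = 2*l**2)
Q = 0
F(15)/(Q/R(-21, -60) + (22*(-47))/(-2816)) = (2*15**2)/(0/(-7 + 6*(-60)*(-21)) + (22*(-47))/(-2816)) = (2*225)/(0/(-7 + 7560) - 1034*(-1/2816)) = 450/(0/7553 + 47/128) = 450/(0*(1/7553) + 47/128) = 450/(0 + 47/128) = 450/(47/128) = 450*(128/47) = 57600/47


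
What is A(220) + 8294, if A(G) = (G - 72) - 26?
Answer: 8416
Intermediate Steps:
A(G) = -98 + G (A(G) = (-72 + G) - 26 = -98 + G)
A(220) + 8294 = (-98 + 220) + 8294 = 122 + 8294 = 8416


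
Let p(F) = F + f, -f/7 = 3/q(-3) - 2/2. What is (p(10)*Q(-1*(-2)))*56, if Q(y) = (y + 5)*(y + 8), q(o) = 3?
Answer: 39200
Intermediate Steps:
Q(y) = (5 + y)*(8 + y)
f = 0 (f = -7*(3/3 - 2/2) = -7*(3*(1/3) - 2*1/2) = -7*(1 - 1) = -7*0 = 0)
p(F) = F (p(F) = F + 0 = F)
(p(10)*Q(-1*(-2)))*56 = (10*(40 + (-1*(-2))**2 + 13*(-1*(-2))))*56 = (10*(40 + 2**2 + 13*2))*56 = (10*(40 + 4 + 26))*56 = (10*70)*56 = 700*56 = 39200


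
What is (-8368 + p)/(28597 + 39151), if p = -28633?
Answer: -37001/67748 ≈ -0.54616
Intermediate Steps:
(-8368 + p)/(28597 + 39151) = (-8368 - 28633)/(28597 + 39151) = -37001/67748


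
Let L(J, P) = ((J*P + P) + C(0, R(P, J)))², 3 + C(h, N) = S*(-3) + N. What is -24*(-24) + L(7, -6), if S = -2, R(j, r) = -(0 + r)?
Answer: 3280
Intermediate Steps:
R(j, r) = -r
C(h, N) = 3 + N (C(h, N) = -3 + (-2*(-3) + N) = -3 + (6 + N) = 3 + N)
L(J, P) = (3 + P - J + J*P)² (L(J, P) = ((J*P + P) + (3 - J))² = ((P + J*P) + (3 - J))² = (3 + P - J + J*P)²)
-24*(-24) + L(7, -6) = -24*(-24) + (3 - 6 - 1*7 + 7*(-6))² = 576 + (3 - 6 - 7 - 42)² = 576 + (-52)² = 576 + 2704 = 3280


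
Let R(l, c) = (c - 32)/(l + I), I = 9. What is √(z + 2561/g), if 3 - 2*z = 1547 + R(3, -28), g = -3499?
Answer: I*√37719800834/6998 ≈ 27.753*I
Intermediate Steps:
R(l, c) = (-32 + c)/(9 + l) (R(l, c) = (c - 32)/(l + 9) = (-32 + c)/(9 + l))
z = -1539/2 (z = 3/2 - (1547 + (-32 - 28)/(9 + 3))/2 = 3/2 - (1547 - 60/12)/2 = 3/2 - (1547 + (1/12)*(-60))/2 = 3/2 - (1547 - 5)/2 = 3/2 - ½*1542 = 3/2 - 771 = -1539/2 ≈ -769.50)
√(z + 2561/g) = √(-1539/2 + 2561/(-3499)) = √(-1539/2 + 2561*(-1/3499)) = √(-1539/2 - 2561/3499) = √(-5390083/6998) = I*√37719800834/6998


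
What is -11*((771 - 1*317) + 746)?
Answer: -13200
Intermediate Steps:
-11*((771 - 1*317) + 746) = -11*((771 - 317) + 746) = -11*(454 + 746) = -11*1200 = -13200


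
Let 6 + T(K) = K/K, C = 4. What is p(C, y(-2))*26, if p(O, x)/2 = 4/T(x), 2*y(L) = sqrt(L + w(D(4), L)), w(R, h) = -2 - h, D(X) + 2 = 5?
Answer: -208/5 ≈ -41.600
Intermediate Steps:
D(X) = 3 (D(X) = -2 + 5 = 3)
T(K) = -5 (T(K) = -6 + K/K = -6 + 1 = -5)
y(L) = I*sqrt(2)/2 (y(L) = sqrt(L + (-2 - L))/2 = sqrt(-2)/2 = (I*sqrt(2))/2 = I*sqrt(2)/2)
p(O, x) = -8/5 (p(O, x) = 2*(4/(-5)) = 2*(4*(-1/5)) = 2*(-4/5) = -8/5)
p(C, y(-2))*26 = -8/5*26 = -208/5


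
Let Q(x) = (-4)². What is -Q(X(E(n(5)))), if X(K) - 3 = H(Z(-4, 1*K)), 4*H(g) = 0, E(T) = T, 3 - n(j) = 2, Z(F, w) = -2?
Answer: -16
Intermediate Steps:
n(j) = 1 (n(j) = 3 - 1*2 = 3 - 2 = 1)
H(g) = 0 (H(g) = (¼)*0 = 0)
X(K) = 3 (X(K) = 3 + 0 = 3)
Q(x) = 16
-Q(X(E(n(5)))) = -1*16 = -16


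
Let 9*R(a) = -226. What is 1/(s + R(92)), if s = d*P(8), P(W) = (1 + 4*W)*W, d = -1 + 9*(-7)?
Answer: -9/152290 ≈ -5.9098e-5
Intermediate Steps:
d = -64 (d = -1 - 63 = -64)
P(W) = W*(1 + 4*W)
s = -16896 (s = -512*(1 + 4*8) = -512*(1 + 32) = -512*33 = -64*264 = -16896)
R(a) = -226/9 (R(a) = (⅑)*(-226) = -226/9)
1/(s + R(92)) = 1/(-16896 - 226/9) = 1/(-152290/9) = -9/152290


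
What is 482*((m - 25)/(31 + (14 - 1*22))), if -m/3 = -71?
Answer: 90616/23 ≈ 3939.8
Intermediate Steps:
m = 213 (m = -3*(-71) = 213)
482*((m - 25)/(31 + (14 - 1*22))) = 482*((213 - 25)/(31 + (14 - 1*22))) = 482*(188/(31 + (14 - 22))) = 482*(188/(31 - 8)) = 482*(188/23) = 90616/23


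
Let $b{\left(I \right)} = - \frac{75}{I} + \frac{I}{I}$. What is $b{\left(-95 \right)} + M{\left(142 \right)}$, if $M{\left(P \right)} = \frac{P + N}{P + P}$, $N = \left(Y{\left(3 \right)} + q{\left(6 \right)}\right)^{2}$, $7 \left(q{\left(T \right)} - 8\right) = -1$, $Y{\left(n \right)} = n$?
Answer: $\frac{357545}{132202} \approx 2.7045$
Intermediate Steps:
$b{\left(I \right)} = 1 - \frac{75}{I}$ ($b{\left(I \right)} = - \frac{75}{I} + 1 = 1 - \frac{75}{I}$)
$q{\left(T \right)} = \frac{55}{7}$ ($q{\left(T \right)} = 8 + \frac{1}{7} \left(-1\right) = 8 - \frac{1}{7} = \frac{55}{7}$)
$N = \frac{5776}{49}$ ($N = \left(3 + \frac{55}{7}\right)^{2} = \left(\frac{76}{7}\right)^{2} = \frac{5776}{49} \approx 117.88$)
$M{\left(P \right)} = \frac{\frac{5776}{49} + P}{2 P}$ ($M{\left(P \right)} = \frac{P + \frac{5776}{49}}{P + P} = \frac{\frac{5776}{49} + P}{2 P}$)
$b{\left(-95 \right)} + M{\left(142 \right)} = \frac{-75 - 95}{-95} + \frac{5776 + 49 \cdot 142}{98 \cdot 142} = \left(- \frac{1}{95}\right) \left(-170\right) + \frac{1}{98} \cdot \frac{1}{142} \left(5776 + 6958\right) = \frac{34}{19} + \frac{1}{98} \cdot \frac{1}{142} \cdot 12734 = \frac{34}{19} + \frac{6367}{6958} = \frac{357545}{132202}$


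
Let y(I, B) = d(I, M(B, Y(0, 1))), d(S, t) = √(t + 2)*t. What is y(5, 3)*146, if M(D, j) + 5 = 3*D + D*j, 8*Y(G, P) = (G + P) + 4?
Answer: 10293*√14/16 ≈ 2407.1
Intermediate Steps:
Y(G, P) = ½ + G/8 + P/8 (Y(G, P) = ((G + P) + 4)/8 = (4 + G + P)/8 = ½ + G/8 + P/8)
M(D, j) = -5 + 3*D + D*j (M(D, j) = -5 + (3*D + D*j) = -5 + 3*D + D*j)
d(S, t) = t*√(2 + t) (d(S, t) = √(2 + t)*t = t*√(2 + t))
y(I, B) = √(-3 + 29*B/8)*(-5 + 29*B/8) (y(I, B) = (-5 + 3*B + B*(½ + (⅛)*0 + (⅛)*1))*√(2 + (-5 + 3*B + B*(½ + (⅛)*0 + (⅛)*1))) = (-5 + 3*B + B*(½ + 0 + ⅛))*√(2 + (-5 + 3*B + B*(½ + 0 + ⅛))) = (-5 + 3*B + B*(5/8))*√(2 + (-5 + 3*B + B*(5/8))) = (-5 + 3*B + 5*B/8)*√(2 + (-5 + 3*B + 5*B/8)) = (-5 + 29*B/8)*√(2 + (-5 + 29*B/8)) = (-5 + 29*B/8)*√(-3 + 29*B/8) = √(-3 + 29*B/8)*(-5 + 29*B/8))
y(5, 3)*146 = (√(-48 + 58*3)*(-5/4 + (29/32)*3))*146 = (√(-48 + 174)*(-5/4 + 87/32))*146 = (√126*(47/32))*146 = ((3*√14)*(47/32))*146 = (141*√14/32)*146 = 10293*√14/16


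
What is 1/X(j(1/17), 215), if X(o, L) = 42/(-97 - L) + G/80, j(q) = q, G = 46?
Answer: 520/229 ≈ 2.2707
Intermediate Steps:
X(o, L) = 23/40 + 42/(-97 - L) (X(o, L) = 42/(-97 - L) + 46/80 = 42/(-97 - L) + 46*(1/80) = 42/(-97 - L) + 23/40 = 23/40 + 42/(-97 - L))
1/X(j(1/17), 215) = 1/((551 + 23*215)/(40*(97 + 215))) = 1/((1/40)*(551 + 4945)/312) = 1/((1/40)*(1/312)*5496) = 1/(229/520) = 520/229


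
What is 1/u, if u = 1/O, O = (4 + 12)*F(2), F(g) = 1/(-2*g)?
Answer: -4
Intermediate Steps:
F(g) = -1/(2*g)
O = -4 (O = (4 + 12)*(-½/2) = 16*(-½*½) = 16*(-¼) = -4)
u = -¼ (u = 1/(-4) = -¼ ≈ -0.25000)
1/u = 1/(-¼) = -4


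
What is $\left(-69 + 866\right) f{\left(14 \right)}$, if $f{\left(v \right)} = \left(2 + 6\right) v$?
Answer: $89264$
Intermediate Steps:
$f{\left(v \right)} = 8 v$
$\left(-69 + 866\right) f{\left(14 \right)} = \left(-69 + 866\right) 8 \cdot 14 = 797 \cdot 112 = 89264$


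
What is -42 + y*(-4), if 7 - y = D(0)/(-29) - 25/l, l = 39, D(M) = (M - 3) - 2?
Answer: -81290/1131 ≈ -71.874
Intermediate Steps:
D(M) = -5 + M (D(M) = (-3 + M) - 2 = -5 + M)
y = 8447/1131 (y = 7 - ((-5 + 0)/(-29) - 25/39) = 7 - (-5*(-1/29) - 25*1/39) = 7 - (5/29 - 25/39) = 7 - 1*(-530/1131) = 7 + 530/1131 = 8447/1131 ≈ 7.4686)
-42 + y*(-4) = -42 + (8447/1131)*(-4) = -42 - 33788/1131 = -81290/1131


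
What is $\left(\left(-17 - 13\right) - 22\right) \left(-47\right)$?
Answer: $2444$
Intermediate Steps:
$\left(\left(-17 - 13\right) - 22\right) \left(-47\right) = \left(-30 - 22\right) \left(-47\right) = \left(-52\right) \left(-47\right) = 2444$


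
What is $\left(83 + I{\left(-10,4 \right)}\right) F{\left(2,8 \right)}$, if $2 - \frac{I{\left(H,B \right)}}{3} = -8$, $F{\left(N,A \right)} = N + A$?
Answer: $1130$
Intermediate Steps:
$F{\left(N,A \right)} = A + N$
$I{\left(H,B \right)} = 30$ ($I{\left(H,B \right)} = 6 - -24 = 6 + 24 = 30$)
$\left(83 + I{\left(-10,4 \right)}\right) F{\left(2,8 \right)} = \left(83 + 30\right) \left(8 + 2\right) = 113 \cdot 10 = 1130$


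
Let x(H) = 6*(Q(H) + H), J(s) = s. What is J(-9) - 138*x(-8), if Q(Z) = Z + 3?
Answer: 10755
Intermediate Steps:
Q(Z) = 3 + Z
x(H) = 18 + 12*H (x(H) = 6*((3 + H) + H) = 6*(3 + 2*H) = 18 + 12*H)
J(-9) - 138*x(-8) = -9 - 138*(18 + 12*(-8)) = -9 - 138*(18 - 96) = -9 - 138*(-78) = -9 + 10764 = 10755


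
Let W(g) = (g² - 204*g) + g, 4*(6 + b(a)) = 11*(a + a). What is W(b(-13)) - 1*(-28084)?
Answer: 199291/4 ≈ 49823.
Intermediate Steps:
b(a) = -6 + 11*a/2 (b(a) = -6 + (11*(a + a))/4 = -6 + (11*(2*a))/4 = -6 + (22*a)/4 = -6 + 11*a/2)
W(g) = g² - 203*g
W(b(-13)) - 1*(-28084) = (-6 + (11/2)*(-13))*(-203 + (-6 + (11/2)*(-13))) - 1*(-28084) = (-6 - 143/2)*(-203 + (-6 - 143/2)) + 28084 = -155*(-203 - 155/2)/2 + 28084 = -155/2*(-561/2) + 28084 = 86955/4 + 28084 = 199291/4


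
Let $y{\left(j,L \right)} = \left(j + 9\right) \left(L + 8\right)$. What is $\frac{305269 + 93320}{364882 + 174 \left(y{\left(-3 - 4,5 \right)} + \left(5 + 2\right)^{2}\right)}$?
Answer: $\frac{398589}{377932} \approx 1.0547$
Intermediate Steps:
$y{\left(j,L \right)} = \left(8 + L\right) \left(9 + j\right)$ ($y{\left(j,L \right)} = \left(9 + j\right) \left(8 + L\right) = \left(8 + L\right) \left(9 + j\right)$)
$\frac{305269 + 93320}{364882 + 174 \left(y{\left(-3 - 4,5 \right)} + \left(5 + 2\right)^{2}\right)} = \frac{305269 + 93320}{364882 + 174 \left(\left(72 + 8 \left(-3 - 4\right) + 9 \cdot 5 + 5 \left(-3 - 4\right)\right) + \left(5 + 2\right)^{2}\right)} = \frac{398589}{364882 + 174 \left(\left(72 + 8 \left(-7\right) + 45 + 5 \left(-7\right)\right) + 7^{2}\right)} = \frac{398589}{364882 + 174 \left(\left(72 - 56 + 45 - 35\right) + 49\right)} = \frac{398589}{364882 + 174 \left(26 + 49\right)} = \frac{398589}{364882 + 174 \cdot 75} = \frac{398589}{364882 + 13050} = \frac{398589}{377932}$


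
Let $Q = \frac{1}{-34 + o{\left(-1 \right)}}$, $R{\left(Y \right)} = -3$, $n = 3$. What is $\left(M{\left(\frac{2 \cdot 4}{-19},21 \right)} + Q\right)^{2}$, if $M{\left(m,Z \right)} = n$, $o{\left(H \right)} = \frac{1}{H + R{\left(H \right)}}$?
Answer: $\frac{165649}{18769} \approx 8.8257$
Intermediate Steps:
$o{\left(H \right)} = \frac{1}{-3 + H}$ ($o{\left(H \right)} = \frac{1}{H - 3} = \frac{1}{-3 + H}$)
$M{\left(m,Z \right)} = 3$
$Q = - \frac{4}{137}$ ($Q = \frac{1}{-34 + \frac{1}{-3 - 1}} = \frac{1}{-34 + \frac{1}{-4}} = \frac{1}{-34 - \frac{1}{4}} = \frac{1}{- \frac{137}{4}} = - \frac{4}{137} \approx -0.029197$)
$\left(M{\left(\frac{2 \cdot 4}{-19},21 \right)} + Q\right)^{2} = \left(3 - \frac{4}{137}\right)^{2} = \left(\frac{407}{137}\right)^{2} = \frac{165649}{18769}$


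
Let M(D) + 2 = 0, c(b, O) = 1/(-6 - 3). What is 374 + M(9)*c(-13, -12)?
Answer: 3368/9 ≈ 374.22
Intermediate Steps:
c(b, O) = -⅑ (c(b, O) = 1/(-9) = -⅑)
M(D) = -2 (M(D) = -2 + 0 = -2)
374 + M(9)*c(-13, -12) = 374 - 2*(-⅑) = 374 + 2/9 = 3368/9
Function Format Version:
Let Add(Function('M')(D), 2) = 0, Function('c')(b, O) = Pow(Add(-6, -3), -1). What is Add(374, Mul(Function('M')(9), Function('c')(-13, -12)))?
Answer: Rational(3368, 9) ≈ 374.22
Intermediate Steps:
Function('c')(b, O) = Rational(-1, 9) (Function('c')(b, O) = Pow(-9, -1) = Rational(-1, 9))
Function('M')(D) = -2 (Function('M')(D) = Add(-2, 0) = -2)
Add(374, Mul(Function('M')(9), Function('c')(-13, -12))) = Add(374, Mul(-2, Rational(-1, 9))) = Add(374, Rational(2, 9)) = Rational(3368, 9)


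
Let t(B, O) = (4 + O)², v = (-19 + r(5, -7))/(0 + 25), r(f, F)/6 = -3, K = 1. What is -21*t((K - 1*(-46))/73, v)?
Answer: -83349/625 ≈ -133.36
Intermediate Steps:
r(f, F) = -18 (r(f, F) = 6*(-3) = -18)
v = -37/25 (v = (-19 - 18)/(0 + 25) = -37/25 ≈ -1.4800)
-21*t((K - 1*(-46))/73, v) = -21*(4 - 37/25)² = -21*(63/25)² = -21*3969/625 = -83349/625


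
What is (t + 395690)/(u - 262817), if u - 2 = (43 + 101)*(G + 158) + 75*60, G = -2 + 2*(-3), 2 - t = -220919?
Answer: -205537/78905 ≈ -2.6049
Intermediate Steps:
t = 220921 (t = 2 - 1*(-220919) = 2 + 220919 = 220921)
G = -8 (G = -2 - 6 = -8)
u = 26102 (u = 2 + ((43 + 101)*(-8 + 158) + 75*60) = 2 + (144*150 + 4500) = 2 + (21600 + 4500) = 2 + 26100 = 26102)
(t + 395690)/(u - 262817) = (220921 + 395690)/(26102 - 262817) = 616611/(-236715) = 616611*(-1/236715) = -205537/78905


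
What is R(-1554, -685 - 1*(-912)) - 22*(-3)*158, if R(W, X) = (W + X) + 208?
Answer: 9309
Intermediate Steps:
R(W, X) = 208 + W + X
R(-1554, -685 - 1*(-912)) - 22*(-3)*158 = (208 - 1554 + (-685 - 1*(-912))) - 22*(-3)*158 = (208 - 1554 + (-685 + 912)) + 66*158 = (208 - 1554 + 227) + 10428 = -1119 + 10428 = 9309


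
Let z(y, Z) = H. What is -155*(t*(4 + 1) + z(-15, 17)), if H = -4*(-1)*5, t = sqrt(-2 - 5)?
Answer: -3100 - 775*I*sqrt(7) ≈ -3100.0 - 2050.5*I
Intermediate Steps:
t = I*sqrt(7) (t = sqrt(-7) = I*sqrt(7) ≈ 2.6458*I)
H = 20 (H = 4*5 = 20)
z(y, Z) = 20
-155*(t*(4 + 1) + z(-15, 17)) = -155*((I*sqrt(7))*(4 + 1) + 20) = -155*((I*sqrt(7))*5 + 20) = -155*(5*I*sqrt(7) + 20) = -155*(20 + 5*I*sqrt(7)) = -3100 - 775*I*sqrt(7)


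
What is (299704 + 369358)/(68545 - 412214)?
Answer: -669062/343669 ≈ -1.9468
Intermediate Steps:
(299704 + 369358)/(68545 - 412214) = 669062/(-343669) = 669062*(-1/343669) = -669062/343669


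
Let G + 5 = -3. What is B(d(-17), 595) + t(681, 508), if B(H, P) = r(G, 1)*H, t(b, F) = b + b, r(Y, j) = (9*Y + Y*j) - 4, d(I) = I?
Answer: 2790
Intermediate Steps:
G = -8 (G = -5 - 3 = -8)
r(Y, j) = -4 + 9*Y + Y*j
t(b, F) = 2*b
B(H, P) = -84*H (B(H, P) = (-4 + 9*(-8) - 8*1)*H = (-4 - 72 - 8)*H = -84*H)
B(d(-17), 595) + t(681, 508) = -84*(-17) + 2*681 = 1428 + 1362 = 2790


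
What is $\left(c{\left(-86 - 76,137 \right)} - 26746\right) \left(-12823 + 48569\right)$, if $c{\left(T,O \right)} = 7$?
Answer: $-955812294$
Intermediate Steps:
$\left(c{\left(-86 - 76,137 \right)} - 26746\right) \left(-12823 + 48569\right) = \left(7 - 26746\right) \left(-12823 + 48569\right) = \left(-26739\right) 35746 = -955812294$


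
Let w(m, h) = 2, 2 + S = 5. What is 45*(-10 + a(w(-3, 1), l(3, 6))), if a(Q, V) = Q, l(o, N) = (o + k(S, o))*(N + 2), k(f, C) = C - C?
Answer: -360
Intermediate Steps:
S = 3 (S = -2 + 5 = 3)
k(f, C) = 0
l(o, N) = o*(2 + N) (l(o, N) = (o + 0)*(N + 2) = o*(2 + N))
45*(-10 + a(w(-3, 1), l(3, 6))) = 45*(-10 + 2) = 45*(-8) = -360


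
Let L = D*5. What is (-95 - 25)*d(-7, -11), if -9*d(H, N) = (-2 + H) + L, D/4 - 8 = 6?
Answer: 10840/3 ≈ 3613.3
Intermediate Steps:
D = 56 (D = 32 + 4*6 = 32 + 24 = 56)
L = 280 (L = 56*5 = 280)
d(H, N) = -278/9 - H/9 (d(H, N) = -((-2 + H) + 280)/9 = -(278 + H)/9 = -278/9 - H/9)
(-95 - 25)*d(-7, -11) = (-95 - 25)*(-278/9 - ⅑*(-7)) = -120*(-278/9 + 7/9) = -120*(-271/9) = 10840/3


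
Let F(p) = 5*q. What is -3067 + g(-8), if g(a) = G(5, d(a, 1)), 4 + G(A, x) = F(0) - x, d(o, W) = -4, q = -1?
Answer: -3072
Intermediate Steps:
F(p) = -5 (F(p) = 5*(-1) = -5)
G(A, x) = -9 - x (G(A, x) = -4 + (-5 - x) = -9 - x)
g(a) = -5 (g(a) = -9 - 1*(-4) = -9 + 4 = -5)
-3067 + g(-8) = -3067 - 5 = -3072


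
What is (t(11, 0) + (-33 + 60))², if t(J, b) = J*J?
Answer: 21904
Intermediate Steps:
t(J, b) = J²
(t(11, 0) + (-33 + 60))² = (11² + (-33 + 60))² = (121 + 27)² = 148² = 21904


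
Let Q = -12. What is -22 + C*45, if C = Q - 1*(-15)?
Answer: 113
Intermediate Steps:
C = 3 (C = -12 - 1*(-15) = -12 + 15 = 3)
-22 + C*45 = -22 + 3*45 = -22 + 135 = 113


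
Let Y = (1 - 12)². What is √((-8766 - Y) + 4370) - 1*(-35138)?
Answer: 35138 + I*√4517 ≈ 35138.0 + 67.209*I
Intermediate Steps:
Y = 121 (Y = (-11)² = 121)
√((-8766 - Y) + 4370) - 1*(-35138) = √((-8766 - 1*121) + 4370) - 1*(-35138) = √((-8766 - 121) + 4370) + 35138 = √(-8887 + 4370) + 35138 = √(-4517) + 35138 = I*√4517 + 35138 = 35138 + I*√4517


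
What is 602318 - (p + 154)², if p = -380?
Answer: 551242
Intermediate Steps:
602318 - (p + 154)² = 602318 - (-380 + 154)² = 602318 - 1*(-226)² = 602318 - 1*51076 = 602318 - 51076 = 551242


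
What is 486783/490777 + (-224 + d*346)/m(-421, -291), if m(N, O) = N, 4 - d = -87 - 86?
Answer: -29741295343/206617117 ≈ -143.94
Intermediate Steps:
d = 177 (d = 4 - (-87 - 86) = 4 - 1*(-173) = 4 + 173 = 177)
486783/490777 + (-224 + d*346)/m(-421, -291) = 486783/490777 + (-224 + 177*346)/(-421) = 486783*(1/490777) + (-224 + 61242)*(-1/421) = 486783/490777 + 61018*(-1/421) = 486783/490777 - 61018/421 = -29741295343/206617117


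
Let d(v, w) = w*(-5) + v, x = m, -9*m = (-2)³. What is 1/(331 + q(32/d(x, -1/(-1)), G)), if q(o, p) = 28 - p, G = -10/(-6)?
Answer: 3/1072 ≈ 0.0027985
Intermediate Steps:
m = 8/9 (m = -⅑*(-2)³ = -⅑*(-8) = 8/9 ≈ 0.88889)
x = 8/9 ≈ 0.88889
G = 5/3 (G = -10*(-⅙) = 5/3 ≈ 1.6667)
d(v, w) = v - 5*w (d(v, w) = -5*w + v = v - 5*w)
1/(331 + q(32/d(x, -1/(-1)), G)) = 1/(331 + (28 - 1*5/3)) = 1/(331 + (28 - 5/3)) = 1/(331 + 79/3) = 1/(1072/3) = 3/1072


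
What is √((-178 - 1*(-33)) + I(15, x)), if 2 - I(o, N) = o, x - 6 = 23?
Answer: I*√158 ≈ 12.57*I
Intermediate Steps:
x = 29 (x = 6 + 23 = 29)
I(o, N) = 2 - o
√((-178 - 1*(-33)) + I(15, x)) = √((-178 - 1*(-33)) + (2 - 1*15)) = √((-178 + 33) + (2 - 15)) = √(-145 - 13) = √(-158) = I*√158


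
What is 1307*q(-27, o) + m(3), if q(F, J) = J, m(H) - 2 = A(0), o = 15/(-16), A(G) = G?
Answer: -19573/16 ≈ -1223.3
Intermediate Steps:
o = -15/16 (o = 15*(-1/16) = -15/16 ≈ -0.93750)
m(H) = 2 (m(H) = 2 + 0 = 2)
1307*q(-27, o) + m(3) = 1307*(-15/16) + 2 = -19605/16 + 2 = -19573/16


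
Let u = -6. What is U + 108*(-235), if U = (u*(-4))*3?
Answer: -25308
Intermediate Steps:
U = 72 (U = -6*(-4)*3 = 24*3 = 72)
U + 108*(-235) = 72 + 108*(-235) = 72 - 25380 = -25308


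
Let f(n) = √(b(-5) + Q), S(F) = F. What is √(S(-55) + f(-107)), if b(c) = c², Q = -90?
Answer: √(-55 + I*√65) ≈ 0.54211 + 7.436*I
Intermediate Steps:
f(n) = I*√65 (f(n) = √((-5)² - 90) = √(25 - 90) = √(-65) = I*√65)
√(S(-55) + f(-107)) = √(-55 + I*√65)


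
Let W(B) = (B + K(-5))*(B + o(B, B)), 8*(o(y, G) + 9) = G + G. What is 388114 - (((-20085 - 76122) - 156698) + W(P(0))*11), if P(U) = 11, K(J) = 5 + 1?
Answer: 2560523/4 ≈ 6.4013e+5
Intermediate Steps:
o(y, G) = -9 + G/4 (o(y, G) = -9 + (G + G)/8 = -9 + (2*G)/8 = -9 + G/4)
K(J) = 6
W(B) = (-9 + 5*B/4)*(6 + B) (W(B) = (B + 6)*(B + (-9 + B/4)) = (6 + B)*(-9 + 5*B/4) = (-9 + 5*B/4)*(6 + B))
388114 - (((-20085 - 76122) - 156698) + W(P(0))*11) = 388114 - (((-20085 - 76122) - 156698) + (-54 - 3/2*11 + (5/4)*11**2)*11) = 388114 - ((-96207 - 156698) + (-54 - 33/2 + (5/4)*121)*11) = 388114 - (-252905 + (-54 - 33/2 + 605/4)*11) = 388114 - (-252905 + (323/4)*11) = 388114 - (-252905 + 3553/4) = 388114 - 1*(-1008067/4) = 388114 + 1008067/4 = 2560523/4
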